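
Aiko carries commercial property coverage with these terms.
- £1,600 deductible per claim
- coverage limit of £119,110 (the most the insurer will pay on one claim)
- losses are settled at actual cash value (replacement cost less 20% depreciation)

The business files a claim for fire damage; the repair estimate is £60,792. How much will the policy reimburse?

At 20% depreciation, ACV = £60,792 − £12,158.40 = £48,633.60.
After the deductible, £48,633.60 − £1,600 = £47,033.60 remains.
£47,033.60 is within the £119,110 limit, so the insurer pays £47,033.60.

£47,033.60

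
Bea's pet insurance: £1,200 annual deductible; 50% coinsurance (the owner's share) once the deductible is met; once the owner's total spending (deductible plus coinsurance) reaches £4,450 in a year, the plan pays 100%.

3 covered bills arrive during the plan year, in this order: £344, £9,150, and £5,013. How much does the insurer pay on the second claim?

Claim 1 — £344: entire amount goes to the deductible. Owner owes £344 (running OOP £344). Plan pays £344 − £344 = £0.
Claim 2 — £9,150: deductible takes £856, £8,294 remains; 50% of £8,294 = £4,147. Deductible plus coinsurance: £856 + £4,147 = £5,003. That would push OOP to £5,347, over the £4,450 cap, so owner pays £4,450 − £344 = £4,106. Plan pays £9,150 − £4,106 = £5,044.

£5,044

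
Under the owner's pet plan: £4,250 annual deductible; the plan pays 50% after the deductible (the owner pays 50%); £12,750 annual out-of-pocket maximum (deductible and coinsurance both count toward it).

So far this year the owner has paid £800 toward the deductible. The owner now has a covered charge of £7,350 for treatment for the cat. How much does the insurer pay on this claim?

Remaining deductible: £4,250 − £800 = £3,450.
After the £3,450 deductible portion, £7,350 − £3,450 = £3,900 is subject to coinsurance.
50% of £3,900 = £1,950 falls to the owner.
So the owner owes £3,450 + £1,950 = £5,400 before any cap.
Total out-of-pocket so far would be £800 + £5,400 = £6,200, below the £12,750 cap — no reduction.
Insurer pays the balance: £7,350 − £5,400 = £1,950.

£1,950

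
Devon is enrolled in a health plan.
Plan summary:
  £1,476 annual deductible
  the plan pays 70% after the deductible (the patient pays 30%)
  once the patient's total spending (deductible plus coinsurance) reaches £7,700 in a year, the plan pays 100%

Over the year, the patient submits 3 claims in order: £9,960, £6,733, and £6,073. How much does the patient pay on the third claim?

Claim 1 (£9,960): deductible takes £1,476, £8,484 remains; patient's 30% is £2,545.20. Patient pays £4,021.20; OOP now £4,021.20.
Claim 2 (£6,733): deductible met; 30% of £6,733 = £2,019.90. Patient pays £2,019.90; OOP now £6,041.10.
Claim 3 (£6,073): 30% coinsurance on £6,073 = £1,821.90. OOP would hit £7,863 > £7,700, so the cap limits the patient to £7,700 − £6,041.10 = £1,658.90.

£1,658.90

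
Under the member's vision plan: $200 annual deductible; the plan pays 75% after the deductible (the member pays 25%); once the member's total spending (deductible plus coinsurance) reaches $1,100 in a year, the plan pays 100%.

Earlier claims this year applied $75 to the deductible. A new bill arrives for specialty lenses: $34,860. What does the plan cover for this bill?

$75 of the $200 deductible is already met, leaving $125.
The remaining $34,735 (= $34,860 − $125) moves to coinsurance.
Coinsurance: $34,735 × 25% = $8,683.75.
Member responsibility before any cap: $125 + $8,683.75 = $8,808.75.
Year-to-date out-of-pocket would reach $75 + $8,808.75 = $8,883.75, above the $1,100 maximum, so the member pays only $1,100 − $75 = $1,025.
The plan picks up $34,860 − $1,025 = $33,835.

$33,835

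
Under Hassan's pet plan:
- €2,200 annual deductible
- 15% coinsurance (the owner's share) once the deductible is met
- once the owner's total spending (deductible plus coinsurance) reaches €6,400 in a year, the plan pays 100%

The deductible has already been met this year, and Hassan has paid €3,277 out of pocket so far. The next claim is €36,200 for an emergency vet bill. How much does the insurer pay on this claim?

With the deductible met, the entire €36,200 is subject to coinsurance.
Coinsurance: €36,200 × 15% = €5,430.
Adding €5,430 to the €3,277 already spent would give €8,707, which exceeds the €6,400 cap; the owner pays just €6,400 − €3,277 = €3,123.
The plan picks up €36,200 − €3,123 = €33,077.

€33,077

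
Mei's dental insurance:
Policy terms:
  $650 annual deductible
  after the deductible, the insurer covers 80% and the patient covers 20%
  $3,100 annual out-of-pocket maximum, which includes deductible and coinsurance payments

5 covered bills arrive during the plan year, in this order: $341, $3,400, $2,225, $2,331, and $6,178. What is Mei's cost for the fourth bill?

Bill 1, $341: entire amount goes to the deductible. Patient pays $341; OOP now $341.
Bill 2, $3,400: $309 to deductible, leaving $3,091; coinsurance $3,091 × 20% = $618.20. Cost to patient: $927.20. OOP to date $1,268.20.
Bill 3, $2,225: deductible met; 20% of $2,225 = $445. Patient owes $445 (running OOP $1,713.20).
Bill 4, $2,331: deductible already satisfied, so patient's share is 20% × $2,331 = $466.20. Cost to patient: $466.20. OOP to date $2,179.40.

$466.20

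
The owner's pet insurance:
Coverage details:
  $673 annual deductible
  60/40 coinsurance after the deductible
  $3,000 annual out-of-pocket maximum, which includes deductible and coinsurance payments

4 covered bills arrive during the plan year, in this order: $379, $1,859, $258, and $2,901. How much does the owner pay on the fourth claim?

Bill 1, $379: all of it applies to the deductible. Owner pays $379; OOP now $379.
Bill 2, $1,859: deductible takes $294, $1,565 remains; 40% of $1,565 = $626. Cost to owner: $920. OOP to date $1,299.
Bill 3, $258: deductible met; 40% of $258 = $103.20. Owner owes $103.20 (running OOP $1,402.20).
Bill 4, $2,901: 40% coinsurance on $2,901 = $1,160.40. Owner owes $1,160.40 (running OOP $2,562.60).

$1,160.40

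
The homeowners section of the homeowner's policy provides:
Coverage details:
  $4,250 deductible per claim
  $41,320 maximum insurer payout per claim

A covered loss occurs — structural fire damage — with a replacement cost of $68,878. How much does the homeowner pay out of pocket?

After the deductible, $68,878 − $4,250 = $64,628 remains.
$64,628 exceeds the $41,320 limit, so the insurer pays the limit: $41,320.
Out of pocket: $68,878 − $41,320 = $27,558.

$27,558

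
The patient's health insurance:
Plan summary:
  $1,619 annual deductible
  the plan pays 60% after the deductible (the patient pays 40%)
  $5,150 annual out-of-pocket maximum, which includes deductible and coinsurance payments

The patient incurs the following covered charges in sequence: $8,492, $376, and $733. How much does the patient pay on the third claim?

$293.20

Claim 1 ($8,492): deductible takes $1,619, $6,873 remains; coinsurance $6,873 × 40% = $2,749.20. Patient pays $4,368.20; OOP now $4,368.20.
Claim 2 ($376): deductible met; 40% of $376 = $150.40. Patient pays $150.40; OOP now $4,518.60.
Claim 3 ($733): deductible already satisfied, so patient's share is 40% × $733 = $293.20. Patient pays $293.20; OOP now $4,811.80.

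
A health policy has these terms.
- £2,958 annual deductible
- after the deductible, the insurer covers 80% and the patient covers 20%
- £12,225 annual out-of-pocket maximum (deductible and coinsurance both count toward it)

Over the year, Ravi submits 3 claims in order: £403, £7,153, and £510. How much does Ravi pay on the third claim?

Claim 1 — £403: fully absorbed by the deductible. Cost to patient: £403. OOP to date £403.
Claim 2 — £7,153: deductible takes £2,555, £4,598 remains; coinsurance £4,598 × 20% = £919.60. Cost to patient: £3,474.60. OOP to date £3,877.60.
Claim 3 — £510: deductible met; 20% of £510 = £102. Patient pays £102; OOP now £3,979.60.

£102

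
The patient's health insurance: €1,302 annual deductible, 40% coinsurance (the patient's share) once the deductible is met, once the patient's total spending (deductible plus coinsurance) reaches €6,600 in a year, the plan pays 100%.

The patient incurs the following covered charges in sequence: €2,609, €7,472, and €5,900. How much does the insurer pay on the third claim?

€4,113.60

Claim 1 (€2,609): €1,302 finishes the deductible; €1,307 goes to coinsurance; patient's 40% is €522.80. Patient pays €1,824.80; OOP now €1,824.80. Insurer: €2,609 − €1,824.80 = €784.20.
Claim 2 (€7,472): deductible met; 40% of €7,472 = €2,988.80. Patient owes €2,988.80 (running OOP €4,813.60). Insurer: €7,472 − €2,988.80 = €4,483.20.
Claim 3 (€5,900): deductible met; 40% of €5,900 = €2,360. Adding that to €4,813.60 gives €7,173.60, past the €6,600 cap; patient pays only €6,600 − €4,813.60 = €1,786.40. Plan pays €5,900 − €1,786.40 = €4,113.60.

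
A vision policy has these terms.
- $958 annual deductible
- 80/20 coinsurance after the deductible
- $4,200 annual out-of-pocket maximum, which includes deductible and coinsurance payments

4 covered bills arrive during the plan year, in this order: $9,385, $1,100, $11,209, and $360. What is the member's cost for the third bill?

$1,336.60

#1 ($9,385): $958 to deductible, leaving $8,427; 20% of $8,427 = $1,685.40. Member pays $2,643.40; OOP now $2,643.40.
#2 ($1,100): 20% coinsurance on $1,100 = $220. Member pays $220; OOP now $2,863.40.
#3 ($11,209): 20% coinsurance on $11,209 = $2,241.80. Adding that to $2,863.40 gives $5,105.20, past the $4,200 cap; member pays only $4,200 − $2,863.40 = $1,336.60.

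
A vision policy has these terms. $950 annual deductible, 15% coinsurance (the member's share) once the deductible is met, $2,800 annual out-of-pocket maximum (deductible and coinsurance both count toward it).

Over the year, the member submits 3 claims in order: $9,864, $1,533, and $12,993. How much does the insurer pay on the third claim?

Bill 1, $9,864: $950 finishes the deductible; $8,914 goes to coinsurance; member's 15% is $1,337.10. Member owes $2,287.10 (running OOP $2,287.10). Insurer: $9,864 − $2,287.10 = $7,576.90.
Bill 2, $1,533: deductible already satisfied, so member's share is 15% × $1,533 = $229.95. Member owes $229.95 (running OOP $2,517.05). Insurer: $1,533 − $229.95 = $1,303.05.
Bill 3, $12,993: 15% coinsurance on $12,993 = $1,948.95. OOP would hit $4,466 > $2,800, so the cap limits the member to $2,800 − $2,517.05 = $282.95. Plan pays $12,993 − $282.95 = $12,710.05.

$12,710.05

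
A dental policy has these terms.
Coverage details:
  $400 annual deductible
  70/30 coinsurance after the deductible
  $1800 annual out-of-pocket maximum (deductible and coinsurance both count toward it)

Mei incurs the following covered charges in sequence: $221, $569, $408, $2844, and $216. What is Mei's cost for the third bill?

$122.40

#1 ($221): all of it applies to the deductible. Patient pays $221; OOP now $221.
#2 ($569): $179 to deductible, leaving $390; coinsurance $390 × 30% = $117. Patient owes $296 (running OOP $517).
#3 ($408): deductible met; 30% of $408 = $122.40. Patient pays $122.40; OOP now $639.40.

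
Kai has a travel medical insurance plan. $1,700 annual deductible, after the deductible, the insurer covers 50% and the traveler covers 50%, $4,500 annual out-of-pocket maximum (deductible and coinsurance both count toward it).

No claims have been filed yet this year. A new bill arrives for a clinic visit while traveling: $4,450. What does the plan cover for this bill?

The full $1,700 deductible is still open; $1,700 of this bill applies to it.
The remaining $2,750 (= $4,450 − $1,700) moves to coinsurance.
Coinsurance: $2,750 × 50% = $1,375.
Traveler responsibility before any cap: $1,700 + $1,375 = $3,075.
Cumulative spending $0 + $3,075 = $3,075 stays under the $4,500 maximum.
The plan picks up $4,450 − $3,075 = $1,375.

$1,375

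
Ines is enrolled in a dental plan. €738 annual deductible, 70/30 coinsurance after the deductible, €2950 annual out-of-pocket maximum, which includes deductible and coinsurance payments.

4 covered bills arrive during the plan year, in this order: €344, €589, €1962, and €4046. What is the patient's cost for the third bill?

€588.60

Bill 1, €344: all of it applies to the deductible. Cost to patient: €344. OOP to date €344.
Bill 2, €589: deductible takes €394, €195 remains; 30% of €195 = €58.50. Patient owes €452.50 (running OOP €796.50).
Bill 3, €1962: 30% coinsurance on €1962 = €588.60. Cost to patient: €588.60. OOP to date €1385.10.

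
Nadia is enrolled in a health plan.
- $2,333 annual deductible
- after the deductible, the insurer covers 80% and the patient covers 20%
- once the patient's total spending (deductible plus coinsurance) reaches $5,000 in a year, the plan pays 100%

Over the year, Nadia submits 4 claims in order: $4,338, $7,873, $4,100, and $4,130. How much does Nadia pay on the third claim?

$691.40

Claim 1 — $4,338: deductible takes $2,333, $2,005 remains; patient's 20% is $401. Patient owes $2,734 (running OOP $2,734).
Claim 2 — $7,873: deductible met; 20% of $7,873 = $1,574.60. Patient pays $1,574.60; OOP now $4,308.60.
Claim 3 — $4,100: deductible met; 20% of $4,100 = $820. Adding that to $4,308.60 gives $5,128.60, past the $5,000 cap; patient pays only $5,000 − $4,308.60 = $691.40.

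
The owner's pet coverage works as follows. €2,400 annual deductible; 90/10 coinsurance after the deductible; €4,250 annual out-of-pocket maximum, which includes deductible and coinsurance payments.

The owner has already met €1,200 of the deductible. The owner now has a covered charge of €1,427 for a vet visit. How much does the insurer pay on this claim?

Remaining deductible: €2,400 − €1,200 = €1,200.
After the €1,200 deductible portion, €1,427 − €1,200 = €227 is subject to coinsurance.
Owner's 10% share of €227 is €22.70.
So the owner owes €1,200 + €22.70 = €1,222.70 before any cap.
Year-to-date out-of-pocket becomes €1,200 + €1,222.70 = €2,422.70, still under the €4,250 maximum, so no cap applies.
The insurer covers the remainder: €1,427 − €1,222.70 = €204.30.

€204.30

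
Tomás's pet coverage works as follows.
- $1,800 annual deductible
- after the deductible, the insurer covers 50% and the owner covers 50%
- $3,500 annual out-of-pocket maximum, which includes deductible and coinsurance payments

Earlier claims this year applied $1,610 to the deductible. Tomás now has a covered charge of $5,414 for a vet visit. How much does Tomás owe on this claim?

Deductible still to meet: $1,800 − $1,610 = $190.
After the $190 deductible portion, $5,414 − $190 = $5,224 is subject to coinsurance.
50% of $5,224 = $2,612 falls to the owner.
Owner responsibility before any cap: $190 + $2,612 = $2,802.
Adding $2,802 to the $1,610 already spent would give $4,412, which exceeds the $3,500 cap; the owner pays just $3,500 − $1,610 = $1,890.

$1,890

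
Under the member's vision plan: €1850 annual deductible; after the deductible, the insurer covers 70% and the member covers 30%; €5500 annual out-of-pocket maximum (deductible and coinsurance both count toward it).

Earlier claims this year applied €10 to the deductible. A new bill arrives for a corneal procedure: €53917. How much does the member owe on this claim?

€5490

Deductible still to meet: €1850 − €10 = €1840.
The remaining €52077 (= €53917 − €1840) moves to coinsurance.
Member's 30% share of €52077 is €15623.10.
So the member owes €1840 + €15623.10 = €17463.10 before any cap.
That would bring total out-of-pocket to €17473.10, past the €5500 cap. The member is capped at €5500 − €10 = €5490 on this claim.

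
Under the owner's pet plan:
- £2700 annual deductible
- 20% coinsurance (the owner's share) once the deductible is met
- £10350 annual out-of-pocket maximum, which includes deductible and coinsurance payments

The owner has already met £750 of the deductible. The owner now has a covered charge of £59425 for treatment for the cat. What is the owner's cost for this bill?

£9600

£750 of the £2700 deductible is already met, leaving £1950.
The remaining £57475 (= £59425 − £1950) moves to coinsurance.
Coinsurance: £57475 × 20% = £11495.
That puts the owner's cost at £1950 + £11495 = £13445 before any cap.
Year-to-date out-of-pocket would reach £750 + £13445 = £14195, above the £10350 maximum, so the owner pays only £10350 − £750 = £9600.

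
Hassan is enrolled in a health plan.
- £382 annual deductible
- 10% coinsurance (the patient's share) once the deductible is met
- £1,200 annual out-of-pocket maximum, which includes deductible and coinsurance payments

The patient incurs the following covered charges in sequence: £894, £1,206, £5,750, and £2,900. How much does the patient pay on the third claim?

£575

Claim 1 (£894): £382 finishes the deductible; £512 goes to coinsurance; patient's 10% is £51.20. Patient owes £433.20 (running OOP £433.20).
Claim 2 (£1,206): deductible already satisfied, so patient's share is 10% × £1,206 = £120.60. Patient owes £120.60 (running OOP £553.80).
Claim 3 (£5,750): deductible met; 10% of £5,750 = £575. Patient owes £575 (running OOP £1,128.80).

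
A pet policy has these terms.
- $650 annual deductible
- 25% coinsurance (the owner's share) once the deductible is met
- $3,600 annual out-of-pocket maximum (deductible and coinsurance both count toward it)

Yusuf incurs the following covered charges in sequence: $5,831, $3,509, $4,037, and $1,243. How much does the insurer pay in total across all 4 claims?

$11,020

#1 ($5,831): $650 to deductible, leaving $5,181; coinsurance $5,181 × 25% = $1,295.25. Cost to owner: $1,945.25. OOP to date $1,945.25. Plan pays $5,831 − $1,945.25 = $3,885.75.
#2 ($3,509): deductible met; 25% of $3,509 = $877.25. Owner pays $877.25; OOP now $2,822.50. Plan pays $3,509 − $877.25 = $2,631.75.
#3 ($4,037): deductible met; 25% of $4,037 = $1,009.25. That would push OOP to $3,831.75, over the $3,600 cap, so owner pays $3,600 − $2,822.50 = $777.50. Insurer: $4,037 − $777.50 = $3,259.50.
#4 ($1,243): deductible already satisfied, so owner's share is 25% × $1,243 = $310.75. Adding that to $3,600 gives $3,910.75, past the $3,600 cap; owner pays only $3,600 − $3,600 = $0. Plan pays $1,243 − $0 = $1,243.
Insurer total = bills − owner's total = $14,620 − $3,600 = $11,020.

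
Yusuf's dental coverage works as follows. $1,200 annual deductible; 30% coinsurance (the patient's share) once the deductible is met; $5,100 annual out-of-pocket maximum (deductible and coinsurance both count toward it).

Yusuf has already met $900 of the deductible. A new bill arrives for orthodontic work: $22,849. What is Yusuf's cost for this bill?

Deductible still to meet: $1,200 − $900 = $300.
After the $300 deductible portion, $22,849 − $300 = $22,549 is subject to coinsurance.
30% of $22,549 = $6,764.70 falls to the patient.
So the patient owes $300 + $6,764.70 = $7,064.70 before any cap.
Adding $7,064.70 to the $900 already spent would give $7,964.70, which exceeds the $5,100 cap; the patient pays just $5,100 − $900 = $4,200.

$4,200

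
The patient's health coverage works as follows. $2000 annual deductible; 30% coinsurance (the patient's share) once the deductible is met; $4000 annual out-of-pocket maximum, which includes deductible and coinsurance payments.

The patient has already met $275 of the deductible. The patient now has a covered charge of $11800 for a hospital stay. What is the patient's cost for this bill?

$275 of the $2000 deductible is already met, leaving $1725.
After the $1725 deductible portion, $11800 − $1725 = $10075 is subject to coinsurance.
30% of $10075 = $3022.50 falls to the patient.
Patient responsibility before any cap: $1725 + $3022.50 = $4747.50.
That would bring total out-of-pocket to $5022.50, past the $4000 cap. The patient is capped at $4000 − $275 = $3725 on this claim.

$3725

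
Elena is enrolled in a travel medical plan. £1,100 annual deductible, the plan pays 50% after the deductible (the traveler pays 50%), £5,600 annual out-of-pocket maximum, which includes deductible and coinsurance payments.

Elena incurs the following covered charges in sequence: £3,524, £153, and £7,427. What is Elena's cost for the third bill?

#1 (£3,524): £1,100 to deductible, leaving £2,424; coinsurance £2,424 × 50% = £1,212. Traveler pays £2,312; OOP now £2,312.
#2 (£153): deductible met; 50% of £153 = £76.50. Traveler pays £76.50; OOP now £2,388.50.
#3 (£7,427): deductible met; 50% of £7,427 = £3,713.50. OOP would hit £6,102 > £5,600, so the cap limits the traveler to £5,600 − £2,388.50 = £3,211.50.

£3,211.50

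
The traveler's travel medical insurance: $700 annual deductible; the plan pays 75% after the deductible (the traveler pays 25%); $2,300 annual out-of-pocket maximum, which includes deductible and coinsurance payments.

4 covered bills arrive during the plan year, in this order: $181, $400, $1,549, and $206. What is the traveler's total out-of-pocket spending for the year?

$1,109

#1 ($181): all of it applies to the deductible. Traveler pays $181; OOP now $181.
#2 ($400): all of it applies to the deductible. Cost to traveler: $400. OOP to date $581.
#3 ($1,549): $119 to deductible, leaving $1,430; 25% of $1,430 = $357.50. Traveler owes $476.50 (running OOP $1,057.50).
#4 ($206): deductible met; 25% of $206 = $51.50. Traveler pays $51.50; OOP now $1,109.
Total paid by the traveler: $181 + $400 + $476.50 + $51.50 = $1,109.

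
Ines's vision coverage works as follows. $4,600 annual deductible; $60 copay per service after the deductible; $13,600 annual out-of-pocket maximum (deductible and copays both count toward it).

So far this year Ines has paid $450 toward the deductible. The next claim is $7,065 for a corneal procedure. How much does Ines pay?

$450 of the $4,600 deductible is already met, leaving $4,150.
That leaves $7,065 − $4,150 = $2,915 for the copay.
Copay on this service: $60.
Member responsibility before any cap: $4,150 + $60 = $4,210.
Cumulative spending $450 + $4,210 = $4,660 stays under the $13,600 maximum.

$4,210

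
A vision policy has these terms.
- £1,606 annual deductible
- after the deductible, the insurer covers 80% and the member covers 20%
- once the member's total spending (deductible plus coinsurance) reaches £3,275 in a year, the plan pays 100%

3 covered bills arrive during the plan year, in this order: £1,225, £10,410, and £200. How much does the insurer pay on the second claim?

£8,360

Claim 1 (£1,225): fully absorbed by the deductible. Member pays £1,225; OOP now £1,225. Insurer: £1,225 − £1,225 = £0.
Claim 2 (£10,410): £381 finishes the deductible; £10,029 goes to coinsurance; member's 20% is £2,005.80. Deductible plus coinsurance: £381 + £2,005.80 = £2,386.80. That would push OOP to £3,611.80, over the £3,275 cap, so member pays £3,275 − £1,225 = £2,050. Plan pays £10,410 − £2,050 = £8,360.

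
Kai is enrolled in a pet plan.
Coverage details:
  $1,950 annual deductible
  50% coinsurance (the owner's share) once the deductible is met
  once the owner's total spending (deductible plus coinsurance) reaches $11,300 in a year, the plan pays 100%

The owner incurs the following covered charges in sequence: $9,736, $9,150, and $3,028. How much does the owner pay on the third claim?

#1 ($9,736): $1,950 to deductible, leaving $7,786; owner's 50% is $3,893. Cost to owner: $5,843. OOP to date $5,843.
#2 ($9,150): deductible already satisfied, so owner's share is 50% × $9,150 = $4,575. Cost to owner: $4,575. OOP to date $10,418.
#3 ($3,028): 50% coinsurance on $3,028 = $1,514. That would push OOP to $11,932, over the $11,300 cap, so owner pays $11,300 − $10,418 = $882.

$882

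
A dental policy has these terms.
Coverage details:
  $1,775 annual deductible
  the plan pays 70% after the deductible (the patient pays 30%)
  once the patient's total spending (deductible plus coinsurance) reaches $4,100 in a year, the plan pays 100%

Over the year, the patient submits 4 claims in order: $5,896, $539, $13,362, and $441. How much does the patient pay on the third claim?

$927

Bill 1, $5,896: deductible takes $1,775, $4,121 remains; coinsurance $4,121 × 30% = $1,236.30. Patient pays $3,011.30; OOP now $3,011.30.
Bill 2, $539: deductible met; 30% of $539 = $161.70. Cost to patient: $161.70. OOP to date $3,173.
Bill 3, $13,362: 30% coinsurance on $13,362 = $4,008.60. That would push OOP to $7,181.60, over the $4,100 cap, so patient pays $4,100 − $3,173 = $927.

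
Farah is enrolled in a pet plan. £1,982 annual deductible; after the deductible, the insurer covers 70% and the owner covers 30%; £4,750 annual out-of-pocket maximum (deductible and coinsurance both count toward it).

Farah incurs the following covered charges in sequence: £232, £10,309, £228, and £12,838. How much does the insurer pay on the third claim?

Bill 1, £232: all of it applies to the deductible. Owner pays £232; OOP now £232. Insurer: £232 − £232 = £0.
Bill 2, £10,309: £1,750 to deductible, leaving £8,559; owner's 30% is £2,567.70. Owner owes £4,317.70 (running OOP £4,549.70). Insurer: £10,309 − £4,317.70 = £5,991.30.
Bill 3, £228: 30% coinsurance on £228 = £68.40. Owner owes £68.40 (running OOP £4,618.10). Plan pays £228 − £68.40 = £159.60.

£159.60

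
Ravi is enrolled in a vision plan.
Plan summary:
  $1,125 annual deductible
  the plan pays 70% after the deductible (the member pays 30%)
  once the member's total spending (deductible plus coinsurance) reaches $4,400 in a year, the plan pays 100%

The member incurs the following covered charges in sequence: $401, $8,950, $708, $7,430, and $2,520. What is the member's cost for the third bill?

$212.40

#1 ($401): all of it applies to the deductible. Cost to member: $401. OOP to date $401.
#2 ($8,950): deductible takes $724, $8,226 remains; 30% of $8,226 = $2,467.80. Member pays $3,191.80; OOP now $3,592.80.
#3 ($708): deductible already satisfied, so member's share is 30% × $708 = $212.40. Cost to member: $212.40. OOP to date $3,805.20.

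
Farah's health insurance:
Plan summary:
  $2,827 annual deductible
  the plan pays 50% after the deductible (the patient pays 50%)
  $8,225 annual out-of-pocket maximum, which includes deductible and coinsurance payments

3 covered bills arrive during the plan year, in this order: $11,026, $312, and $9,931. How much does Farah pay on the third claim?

$1,142.50

Claim 1 ($11,026): $2,827 to deductible, leaving $8,199; coinsurance $8,199 × 50% = $4,099.50. Cost to patient: $6,926.50. OOP to date $6,926.50.
Claim 2 ($312): deductible met; 50% of $312 = $156. Patient pays $156; OOP now $7,082.50.
Claim 3 ($9,931): 50% coinsurance on $9,931 = $4,965.50. That would push OOP to $12,048, over the $8,225 cap, so patient pays $8,225 − $7,082.50 = $1,142.50.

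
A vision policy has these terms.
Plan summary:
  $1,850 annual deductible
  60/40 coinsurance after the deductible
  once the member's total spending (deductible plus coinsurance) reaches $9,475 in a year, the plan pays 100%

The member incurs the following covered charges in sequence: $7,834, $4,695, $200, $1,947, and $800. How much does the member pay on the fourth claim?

#1 ($7,834): $1,850 finishes the deductible; $5,984 goes to coinsurance; 40% of $5,984 = $2,393.60. Cost to member: $4,243.60. OOP to date $4,243.60.
#2 ($4,695): 40% coinsurance on $4,695 = $1,878. Member pays $1,878; OOP now $6,121.60.
#3 ($200): deductible already satisfied, so member's share is 40% × $200 = $80. Member owes $80 (running OOP $6,201.60).
#4 ($1,947): deductible already satisfied, so member's share is 40% × $1,947 = $778.80. Member owes $778.80 (running OOP $6,980.40).

$778.80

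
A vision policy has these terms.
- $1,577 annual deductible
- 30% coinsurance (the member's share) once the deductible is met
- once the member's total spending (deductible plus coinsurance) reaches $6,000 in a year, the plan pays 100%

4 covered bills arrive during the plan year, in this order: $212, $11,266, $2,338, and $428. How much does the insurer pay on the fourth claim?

#1 ($212): all of it applies to the deductible. Cost to member: $212. OOP to date $212. Insurer: $212 − $212 = $0.
#2 ($11,266): deductible takes $1,365, $9,901 remains; coinsurance $9,901 × 30% = $2,970.30. Member owes $4,335.30 (running OOP $4,547.30). Insurer: $11,266 − $4,335.30 = $6,930.70.
#3 ($2,338): 30% coinsurance on $2,338 = $701.40. Member owes $701.40 (running OOP $5,248.70). Plan pays $2,338 − $701.40 = $1,636.60.
#4 ($428): deductible met; 30% of $428 = $128.40. Cost to member: $128.40. OOP to date $5,377.10. Insurer: $428 − $128.40 = $299.60.

$299.60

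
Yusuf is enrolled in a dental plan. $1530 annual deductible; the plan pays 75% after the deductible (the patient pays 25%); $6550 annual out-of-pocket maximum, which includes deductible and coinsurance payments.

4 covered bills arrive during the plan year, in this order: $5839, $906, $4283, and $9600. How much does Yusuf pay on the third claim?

$1070.75

Claim 1 — $5839: $1530 to deductible, leaving $4309; 25% of $4309 = $1077.25. Cost to patient: $2607.25. OOP to date $2607.25.
Claim 2 — $906: 25% coinsurance on $906 = $226.50. Patient pays $226.50; OOP now $2833.75.
Claim 3 — $4283: 25% coinsurance on $4283 = $1070.75. Patient pays $1070.75; OOP now $3904.50.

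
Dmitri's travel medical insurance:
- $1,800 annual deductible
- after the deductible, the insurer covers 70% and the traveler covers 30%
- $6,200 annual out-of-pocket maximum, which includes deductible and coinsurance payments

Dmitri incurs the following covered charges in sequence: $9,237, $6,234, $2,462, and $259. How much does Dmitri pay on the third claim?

$298.70

Claim 1 — $9,237: $1,800 to deductible, leaving $7,437; traveler's 30% is $2,231.10. Traveler pays $4,031.10; OOP now $4,031.10.
Claim 2 — $6,234: 30% coinsurance on $6,234 = $1,870.20. Traveler owes $1,870.20 (running OOP $5,901.30).
Claim 3 — $2,462: 30% coinsurance on $2,462 = $738.60. That would push OOP to $6,639.90, over the $6,200 cap, so traveler pays $6,200 − $5,901.30 = $298.70.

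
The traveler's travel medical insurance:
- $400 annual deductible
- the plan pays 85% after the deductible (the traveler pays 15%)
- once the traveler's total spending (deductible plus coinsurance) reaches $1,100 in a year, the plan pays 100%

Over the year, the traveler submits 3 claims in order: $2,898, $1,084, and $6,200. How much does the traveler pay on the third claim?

Claim 1 — $2,898: deductible takes $400, $2,498 remains; traveler's 15% is $374.70. Traveler pays $774.70; OOP now $774.70.
Claim 2 — $1,084: deductible already satisfied, so traveler's share is 15% × $1,084 = $162.60. Cost to traveler: $162.60. OOP to date $937.30.
Claim 3 — $6,200: deductible already satisfied, so traveler's share is 15% × $6,200 = $930. OOP would hit $1,867.30 > $1,100, so the cap limits the traveler to $1,100 − $937.30 = $162.70.

$162.70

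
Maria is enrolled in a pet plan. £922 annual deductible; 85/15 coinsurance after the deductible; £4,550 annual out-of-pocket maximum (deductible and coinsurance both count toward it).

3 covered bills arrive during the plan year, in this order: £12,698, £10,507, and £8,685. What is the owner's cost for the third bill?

#1 (£12,698): £922 to deductible, leaving £11,776; coinsurance £11,776 × 15% = £1,766.40. Owner owes £2,688.40 (running OOP £2,688.40).
#2 (£10,507): deductible already satisfied, so owner's share is 15% × £10,507 = £1,576.05. Owner pays £1,576.05; OOP now £4,264.45.
#3 (£8,685): deductible met; 15% of £8,685 = £1,302.75. OOP would hit £5,567.20 > £4,550, so the cap limits the owner to £4,550 − £4,264.45 = £285.55.

£285.55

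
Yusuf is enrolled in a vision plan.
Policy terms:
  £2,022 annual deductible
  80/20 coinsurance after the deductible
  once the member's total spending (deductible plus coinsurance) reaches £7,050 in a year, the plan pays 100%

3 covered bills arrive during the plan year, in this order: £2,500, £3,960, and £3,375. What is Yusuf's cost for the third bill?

£675

Claim 1 (£2,500): £2,022 finishes the deductible; £478 goes to coinsurance; 20% of £478 = £95.60. Member pays £2,117.60; OOP now £2,117.60.
Claim 2 (£3,960): deductible already satisfied, so member's share is 20% × £3,960 = £792. Member owes £792 (running OOP £2,909.60).
Claim 3 (£3,375): 20% coinsurance on £3,375 = £675. Member owes £675 (running OOP £3,584.60).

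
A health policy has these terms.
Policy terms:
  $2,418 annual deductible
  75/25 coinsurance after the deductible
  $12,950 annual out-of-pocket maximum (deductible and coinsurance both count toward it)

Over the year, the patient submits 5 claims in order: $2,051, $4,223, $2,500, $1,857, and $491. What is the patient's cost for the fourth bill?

Claim 1 ($2,051): all of it applies to the deductible. Patient pays $2,051; OOP now $2,051.
Claim 2 ($4,223): $367 to deductible, leaving $3,856; 25% of $3,856 = $964. Patient pays $1,331; OOP now $3,382.
Claim 3 ($2,500): deductible already satisfied, so patient's share is 25% × $2,500 = $625. Patient owes $625 (running OOP $4,007).
Claim 4 ($1,857): 25% coinsurance on $1,857 = $464.25. Patient pays $464.25; OOP now $4,471.25.

$464.25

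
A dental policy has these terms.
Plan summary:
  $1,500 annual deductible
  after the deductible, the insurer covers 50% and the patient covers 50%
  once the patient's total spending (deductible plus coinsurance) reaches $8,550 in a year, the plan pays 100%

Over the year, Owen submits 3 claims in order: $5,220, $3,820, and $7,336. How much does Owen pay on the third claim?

$3,280

Claim 1 — $5,220: $1,500 finishes the deductible; $3,720 goes to coinsurance; 50% of $3,720 = $1,860. Patient owes $3,360 (running OOP $3,360).
Claim 2 — $3,820: deductible already satisfied, so patient's share is 50% × $3,820 = $1,910. Patient owes $1,910 (running OOP $5,270).
Claim 3 — $7,336: 50% coinsurance on $7,336 = $3,668. That would push OOP to $8,938, over the $8,550 cap, so patient pays $8,550 − $5,270 = $3,280.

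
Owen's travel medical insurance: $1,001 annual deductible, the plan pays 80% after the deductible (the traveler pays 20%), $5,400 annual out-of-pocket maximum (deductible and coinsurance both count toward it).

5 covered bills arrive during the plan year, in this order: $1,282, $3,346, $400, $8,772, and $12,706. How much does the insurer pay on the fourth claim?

$7,017.60

Bill 1, $1,282: deductible takes $1,001, $281 remains; 20% of $281 = $56.20. Traveler owes $1,057.20 (running OOP $1,057.20). Plan pays $1,282 − $1,057.20 = $224.80.
Bill 2, $3,346: 20% coinsurance on $3,346 = $669.20. Cost to traveler: $669.20. OOP to date $1,726.40. Insurer: $3,346 − $669.20 = $2,676.80.
Bill 3, $400: 20% coinsurance on $400 = $80. Cost to traveler: $80. OOP to date $1,806.40. Plan pays $400 − $80 = $320.
Bill 4, $8,772: deductible met; 20% of $8,772 = $1,754.40. Traveler pays $1,754.40; OOP now $3,560.80. Insurer: $8,772 − $1,754.40 = $7,017.60.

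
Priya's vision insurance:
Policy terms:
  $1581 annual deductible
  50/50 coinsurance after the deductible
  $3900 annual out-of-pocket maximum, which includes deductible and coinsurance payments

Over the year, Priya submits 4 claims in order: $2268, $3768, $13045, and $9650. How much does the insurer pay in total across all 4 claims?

$24831

Claim 1 — $2268: $1581 to deductible, leaving $687; member's 50% is $343.50. Cost to member: $1924.50. OOP to date $1924.50. Plan pays $2268 − $1924.50 = $343.50.
Claim 2 — $3768: deductible met; 50% of $3768 = $1884. Member pays $1884; OOP now $3808.50. Insurer: $3768 − $1884 = $1884.
Claim 3 — $13045: deductible met; 50% of $13045 = $6522.50. Adding that to $3808.50 gives $10331, past the $3900 cap; member pays only $3900 − $3808.50 = $91.50. Insurer: $13045 − $91.50 = $12953.50.
Claim 4 — $9650: deductible met; 50% of $9650 = $4825. Adding that to $3900 gives $8725, past the $3900 cap; member pays only $3900 − $3900 = $0. Insurer: $9650 − $0 = $9650.
Insurer total = bills − member's total = $28731 − $3900 = $24831.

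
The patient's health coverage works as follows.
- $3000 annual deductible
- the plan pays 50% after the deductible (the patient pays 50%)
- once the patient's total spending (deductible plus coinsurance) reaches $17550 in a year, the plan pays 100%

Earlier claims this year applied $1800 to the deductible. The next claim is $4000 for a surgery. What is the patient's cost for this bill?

$2600

$1800 of the $3000 deductible is already met, leaving $1200.
The remaining $2800 (= $4000 − $1200) moves to coinsurance.
Coinsurance: $2800 × 50% = $1400.
That puts the patient's cost at $1200 + $1400 = $2600 before any cap.
Total out-of-pocket so far would be $1800 + $2600 = $4400, below the $17550 cap — no reduction.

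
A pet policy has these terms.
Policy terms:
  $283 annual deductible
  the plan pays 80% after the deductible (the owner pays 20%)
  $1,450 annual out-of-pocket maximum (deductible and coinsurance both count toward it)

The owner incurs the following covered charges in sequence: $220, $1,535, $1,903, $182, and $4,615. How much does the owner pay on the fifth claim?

$455.60

Claim 1 ($220): fully absorbed by the deductible. Owner owes $220 (running OOP $220).
Claim 2 ($1,535): deductible takes $63, $1,472 remains; 20% of $1,472 = $294.40. Owner pays $357.40; OOP now $577.40.
Claim 3 ($1,903): 20% coinsurance on $1,903 = $380.60. Owner pays $380.60; OOP now $958.
Claim 4 ($182): deductible met; 20% of $182 = $36.40. Owner owes $36.40 (running OOP $994.40).
Claim 5 ($4,615): 20% coinsurance on $4,615 = $923. That would push OOP to $1,917.40, over the $1,450 cap, so owner pays $1,450 − $994.40 = $455.60.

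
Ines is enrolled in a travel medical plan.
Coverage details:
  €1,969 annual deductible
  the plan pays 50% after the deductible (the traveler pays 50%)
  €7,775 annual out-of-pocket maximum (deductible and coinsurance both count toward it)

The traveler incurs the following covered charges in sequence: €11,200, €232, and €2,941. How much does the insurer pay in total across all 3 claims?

Claim 1 (€11,200): €1,969 to deductible, leaving €9,231; traveler's 50% is €4,615.50. Cost to traveler: €6,584.50. OOP to date €6,584.50. Plan pays €11,200 − €6,584.50 = €4,615.50.
Claim 2 (€232): 50% coinsurance on €232 = €116. Traveler owes €116 (running OOP €6,700.50). Plan pays €232 − €116 = €116.
Claim 3 (€2,941): 50% coinsurance on €2,941 = €1,470.50. Adding that to €6,700.50 gives €8,171, past the €7,775 cap; traveler pays only €7,775 − €6,700.50 = €1,074.50. Plan pays €2,941 − €1,074.50 = €1,866.50.
Insurer total = bills − traveler's total = €14,373 − €7,775 = €6,598.

€6,598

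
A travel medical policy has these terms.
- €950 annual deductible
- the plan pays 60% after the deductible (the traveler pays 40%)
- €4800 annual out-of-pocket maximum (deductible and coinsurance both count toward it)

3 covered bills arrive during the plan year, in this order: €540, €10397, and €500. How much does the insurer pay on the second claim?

€6137

#1 (€540): all of it applies to the deductible. Traveler pays €540; OOP now €540. Plan pays €540 − €540 = €0.
#2 (€10397): deductible takes €410, €9987 remains; coinsurance €9987 × 40% = €3994.80. Claim cost before the cap: €410 + €3994.80 = €4404.80. That would push OOP to €4944.80, over the €4800 cap, so traveler pays €4800 − €540 = €4260. Plan pays €10397 − €4260 = €6137.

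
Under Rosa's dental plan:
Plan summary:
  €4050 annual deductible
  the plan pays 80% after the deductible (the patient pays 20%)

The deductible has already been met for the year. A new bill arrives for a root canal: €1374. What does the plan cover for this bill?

€1099.20

The deductible is already satisfied, so the full bill goes to coinsurance.
20% of €1374 = €274.80 falls to the patient.
The insurer covers the remainder: €1374 − €274.80 = €1099.20.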